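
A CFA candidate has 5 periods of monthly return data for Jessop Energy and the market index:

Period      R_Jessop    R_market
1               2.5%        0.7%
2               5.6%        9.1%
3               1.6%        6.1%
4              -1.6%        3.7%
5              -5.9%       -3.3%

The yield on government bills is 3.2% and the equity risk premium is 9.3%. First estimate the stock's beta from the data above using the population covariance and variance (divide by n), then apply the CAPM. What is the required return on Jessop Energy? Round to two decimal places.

Mean R_i = (2.5 + 5.6 + 1.6 − 1.6 − 5.9) / 5 = 0.4400%
Mean R_m = (0.7 + 9.1 + 6.1 + 3.7 − 3.3) / 5 = 3.2600%
Σ(R_i − R̄_i)(R_m − R̄_m) = 68.8480  ⇒  Cov = 68.8480 / 5 = 13.7696
Σ(R_m − R̄_m)² = 91.9520  ⇒  Var(R_m) = 91.9520 / 5 = 18.3904
β = Cov / Var(R_m) = 13.7696 / 18.3904 = 0.7487
E(R) = R_f + β × MRP = 3.2% + 0.7487 × 9.3% = 10.16%

10.16%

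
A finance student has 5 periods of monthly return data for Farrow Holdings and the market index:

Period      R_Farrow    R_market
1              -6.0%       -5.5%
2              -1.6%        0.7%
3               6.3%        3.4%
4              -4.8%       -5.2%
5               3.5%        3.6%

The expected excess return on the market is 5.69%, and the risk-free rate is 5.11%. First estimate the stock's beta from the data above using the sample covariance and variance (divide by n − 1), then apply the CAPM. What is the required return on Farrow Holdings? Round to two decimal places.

Mean R_i = (-6.0 − 1.6 + 6.3 − 4.8 + 3.5) / 5 = -0.5200%
Mean R_m = (-5.5 + 0.7 + 3.4 − 5.2 + 3.6) / 5 = -0.6000%
Σ(R_i − R̄_i)(R_m − R̄_m) = 89.3000  ⇒  Cov = 89.3000 / 4 = 22.3250
Σ(R_m − R̄_m)² = 80.5000  ⇒  Var(R_m) = 80.5000 / 4 = 20.1250
β = Cov / Var(R_m) = 22.3250 / 20.1250 = 1.1093
E(R) = R_f + β × MRP = 5.11% + 1.1093 × 5.69% = 11.42%

11.42%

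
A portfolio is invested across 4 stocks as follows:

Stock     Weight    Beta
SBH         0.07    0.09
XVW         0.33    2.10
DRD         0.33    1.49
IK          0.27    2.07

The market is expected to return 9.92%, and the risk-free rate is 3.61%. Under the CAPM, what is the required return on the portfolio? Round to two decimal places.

14.65%

β_P = Σ w_i β_i = 0.07×0.09 + 0.33×2.10 + 0.33×1.49 + 0.27×2.07 = 1.7499
MRP = 9.92% − 3.61% = 6.31%
E(R_P) = R_f + β_P × MRP = 3.61% + 1.7499 × 6.31% = 14.65%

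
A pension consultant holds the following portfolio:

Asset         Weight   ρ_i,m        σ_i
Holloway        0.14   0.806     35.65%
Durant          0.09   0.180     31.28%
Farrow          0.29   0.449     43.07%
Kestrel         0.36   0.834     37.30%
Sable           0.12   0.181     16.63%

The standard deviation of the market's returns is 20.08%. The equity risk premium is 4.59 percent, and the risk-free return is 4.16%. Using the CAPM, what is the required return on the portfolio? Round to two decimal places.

β_Holloway = 0.806 × 35.65% / 20.08% = 1.4310
β_Durant = 0.180 × 31.28% / 20.08% = 0.2804
β_Farrow = 0.449 × 43.07% / 20.08% = 0.9631
β_Kestrel = 0.834 × 37.30% / 20.08% = 1.5492
β_Sable = 0.181 × 16.63% / 20.08% = 0.1499
β_P = Σ w_i β_i = 0.14×1.4310 + 0.09×0.2804 + 0.29×0.9631 + 0.36×1.5492 + 0.12×0.1499 = 1.0806
E(R_P) = R_f + β_P × MRP = 4.16% + 1.0806 × 4.59% = 9.12%

9.12%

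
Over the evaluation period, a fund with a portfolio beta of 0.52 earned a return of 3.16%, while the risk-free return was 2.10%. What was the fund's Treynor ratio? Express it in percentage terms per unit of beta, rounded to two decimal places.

Treynor = (R_P − R_f) / β_P = (3.16% − 2.10%) / 0.5200 = 1.06% / 0.5200 = 2.04%

2.04%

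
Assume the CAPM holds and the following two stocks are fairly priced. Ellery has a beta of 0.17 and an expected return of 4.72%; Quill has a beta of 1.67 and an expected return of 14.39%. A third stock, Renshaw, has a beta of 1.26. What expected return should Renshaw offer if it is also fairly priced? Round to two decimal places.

MRP (SML slope) = (14.39% − 4.72%) / (1.67 − 0.17) = 9.67% / 1.50 = 6.4467%
R_f (intercept) = 4.72% − 0.17 × 6.4467% = 3.6241%
E(R_Renshaw) = R_f + β × MRP = 3.6241% + 1.26 × 6.4467% = 11.75%

11.75%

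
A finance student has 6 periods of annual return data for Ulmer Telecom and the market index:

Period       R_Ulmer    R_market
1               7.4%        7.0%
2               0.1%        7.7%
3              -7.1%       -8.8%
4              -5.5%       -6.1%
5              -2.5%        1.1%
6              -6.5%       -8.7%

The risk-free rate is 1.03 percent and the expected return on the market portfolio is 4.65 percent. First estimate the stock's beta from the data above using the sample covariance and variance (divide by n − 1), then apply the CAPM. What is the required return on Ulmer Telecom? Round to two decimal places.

Mean R_i = (7.4 + 0.1 − 7.1 − 5.5 − 2.5 − 6.5) / 6 = -2.3500%
Mean R_m = (7.0 + 7.7 − 8.8 − 6.1 + 1.1 − 8.7) / 6 = -1.3000%
Σ(R_i − R̄_i)(R_m − R̄_m) = 184.0700  ⇒  Cov = 184.0700 / 5 = 36.8140
Σ(R_m − R̄_m)² = 289.7000  ⇒  Var(R_m) = 289.7000 / 5 = 57.9400
β = Cov / Var(R_m) = 36.8140 / 57.9400 = 0.6354
MRP = 4.65% − 1.03% = 3.62%
E(R) = R_f + β × MRP = 1.03% + 0.6354 × 3.62% = 3.33%

3.33%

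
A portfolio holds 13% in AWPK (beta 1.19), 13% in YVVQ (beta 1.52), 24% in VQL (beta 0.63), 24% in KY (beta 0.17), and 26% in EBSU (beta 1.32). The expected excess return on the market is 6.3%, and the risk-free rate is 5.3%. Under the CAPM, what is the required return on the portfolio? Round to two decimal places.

β_P = Σ w_i β_i = 0.13×1.19 + 0.13×1.52 + 0.24×0.63 + 0.24×0.17 + 0.26×1.32 = 0.8875
E(R_P) = R_f + β_P × MRP = 5.3% + 0.8875 × 6.3% = 10.89%

10.89%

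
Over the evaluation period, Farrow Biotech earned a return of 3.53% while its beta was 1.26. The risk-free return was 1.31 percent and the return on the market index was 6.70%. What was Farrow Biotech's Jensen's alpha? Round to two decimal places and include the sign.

-4.57%

Market excess return = 6.70% − 1.31% = 5.39%
CAPM benchmark = R_f + β(R_m − R_f) = 1.31% + 1.26 × 5.39% = 8.1014%
α = actual − benchmark = 3.53% − 8.1014% = -4.57%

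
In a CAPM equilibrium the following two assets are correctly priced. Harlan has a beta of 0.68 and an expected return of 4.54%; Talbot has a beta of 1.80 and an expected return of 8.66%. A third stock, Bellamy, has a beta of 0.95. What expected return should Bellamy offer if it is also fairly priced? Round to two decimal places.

5.53%

MRP (SML slope) = (8.66% − 4.54%) / (1.80 − 0.68) = 4.12% / 1.12 = 3.6786%
R_f (intercept) = 4.54% − 0.68 × 3.6786% = 2.0386%
E(R_Bellamy) = R_f + β × MRP = 2.0386% + 0.95 × 3.6786% = 5.53%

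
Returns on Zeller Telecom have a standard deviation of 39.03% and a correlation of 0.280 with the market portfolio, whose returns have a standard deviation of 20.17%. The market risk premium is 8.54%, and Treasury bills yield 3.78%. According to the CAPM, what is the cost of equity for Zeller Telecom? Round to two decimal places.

8.41%

β = ρ × σ_i / σ_m = 0.280 × 39.03% / 20.17% = 0.5418
E(R) = 3.78% + 0.5418 × 8.54% = 8.41%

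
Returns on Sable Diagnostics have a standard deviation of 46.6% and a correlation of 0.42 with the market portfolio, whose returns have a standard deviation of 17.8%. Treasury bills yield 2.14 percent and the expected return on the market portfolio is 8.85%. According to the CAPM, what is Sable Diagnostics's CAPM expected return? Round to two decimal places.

9.52%

β = ρ × σ_i / σ_m = 0.42 × 46.6% / 17.8% = 1.0996
MRP = 8.85% − 2.14% = 6.71%
E(R) = 2.14% + 1.0996 × 6.71% = 9.52%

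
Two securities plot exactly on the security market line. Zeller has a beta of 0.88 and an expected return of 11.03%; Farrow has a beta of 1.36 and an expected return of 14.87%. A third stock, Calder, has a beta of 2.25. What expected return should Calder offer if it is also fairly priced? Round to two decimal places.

21.99%

MRP (SML slope) = (14.87% − 11.03%) / (1.36 − 0.88) = 3.84% / 0.48 = 8.0000%
R_f (intercept) = 11.03% − 0.88 × 8.0000% = 3.9900%
E(R_Calder) = R_f + β × MRP = 3.9900% + 2.25 × 8.0000% = 21.99%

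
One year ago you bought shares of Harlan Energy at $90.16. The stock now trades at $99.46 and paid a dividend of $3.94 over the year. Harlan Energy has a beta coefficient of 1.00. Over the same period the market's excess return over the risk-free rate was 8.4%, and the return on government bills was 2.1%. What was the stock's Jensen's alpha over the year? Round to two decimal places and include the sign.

Realised HPR = (P1 + D1 − P0) / P0 = (99.46 + 3.94 − 90.16) / 90.16 = 13.24 / 90.16 = 14.6850%
CAPM required = R_f + β·MRP = 2.1% + 1.00 × 8.4% = 10.5000%
α = realised − required = 14.6850% − 10.5000% = +4.19%

+4.19%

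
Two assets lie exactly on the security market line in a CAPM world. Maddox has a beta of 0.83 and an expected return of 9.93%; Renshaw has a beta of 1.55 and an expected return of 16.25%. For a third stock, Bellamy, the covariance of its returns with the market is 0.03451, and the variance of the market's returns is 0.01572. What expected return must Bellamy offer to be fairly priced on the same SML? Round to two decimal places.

MRP = (16.25% − 9.93%) / (1.55 − 0.83) = 8.7778%
R_f = 9.93% − 0.83 × 8.7778% = 2.6444%
β_Bellamy = Cov / Var(R_m) = 0.03451 / 0.01572 = 2.1953
E(R_Bellamy) = R_f + β × MRP = 2.6444% + 2.1953 × 8.7778% = 21.91%

21.91%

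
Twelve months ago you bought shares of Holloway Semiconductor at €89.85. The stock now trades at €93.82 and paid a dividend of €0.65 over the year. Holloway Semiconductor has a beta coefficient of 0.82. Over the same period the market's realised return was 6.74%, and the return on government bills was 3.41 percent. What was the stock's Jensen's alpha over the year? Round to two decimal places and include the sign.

Realised HPR = (P1 + D1 − P0) / P0 = (93.82 + 0.65 − 89.85) / 89.85 = 4.62 / 89.85 = 5.1419%
MRP = 6.74% − 3.41% = 3.33%
CAPM required = R_f + β·MRP = 3.41% + 0.82 × 3.33% = 6.1406%
α = realised − required = 5.1419% − 6.1406% = -1.00%

-1.00%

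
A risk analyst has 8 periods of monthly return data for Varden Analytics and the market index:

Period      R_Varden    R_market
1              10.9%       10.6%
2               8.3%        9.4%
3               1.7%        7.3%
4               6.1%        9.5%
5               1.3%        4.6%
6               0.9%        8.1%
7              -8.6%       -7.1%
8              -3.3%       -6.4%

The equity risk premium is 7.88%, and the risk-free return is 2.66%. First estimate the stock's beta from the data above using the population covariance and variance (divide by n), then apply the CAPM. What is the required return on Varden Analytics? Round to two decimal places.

8.82%

Mean R_i = (10.9 + 8.3 + 1.7 + 6.1 + 1.3 + 0.9 − 8.6 − 3.3) / 8 = 2.1625%
Mean R_m = (10.6 + 9.4 + 7.3 + 9.5 + 4.6 + 8.1 − 7.1 − 6.4) / 8 = 4.5000%
Σ(R_i − R̄_i)(R_m − R̄_m) = 281.5200  ⇒  Cov = 281.5200 / 8 = 35.1900
Σ(R_m − R̄_m)² = 360.4000  ⇒  Var(R_m) = 360.4000 / 8 = 45.0500
β = Cov / Var(R_m) = 35.1900 / 45.0500 = 0.7811
E(R) = R_f + β × MRP = 2.66% + 0.7811 × 7.88% = 8.82%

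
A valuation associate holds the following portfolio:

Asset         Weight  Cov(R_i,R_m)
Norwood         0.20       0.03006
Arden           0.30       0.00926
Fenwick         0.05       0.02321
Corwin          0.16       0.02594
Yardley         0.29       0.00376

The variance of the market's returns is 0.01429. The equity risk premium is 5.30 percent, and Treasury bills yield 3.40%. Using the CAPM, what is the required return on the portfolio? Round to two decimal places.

9.03%

β_Norwood = 0.03006 / 0.01429 = 2.1036
β_Arden = 0.00926 / 0.01429 = 0.6480
β_Fenwick = 0.02321 / 0.01429 = 1.6242
β_Corwin = 0.02594 / 0.01429 = 1.8153
β_Yardley = 0.00376 / 0.01429 = 0.2631
β_P = Σ w_i β_i = 0.20×2.1036 + 0.30×0.6480 + 0.05×1.6242 + 0.16×1.8153 + 0.29×0.2631 = 1.0631
E(R_P) = R_f + β_P × MRP = 3.40% + 1.0631 × 5.30% = 9.03%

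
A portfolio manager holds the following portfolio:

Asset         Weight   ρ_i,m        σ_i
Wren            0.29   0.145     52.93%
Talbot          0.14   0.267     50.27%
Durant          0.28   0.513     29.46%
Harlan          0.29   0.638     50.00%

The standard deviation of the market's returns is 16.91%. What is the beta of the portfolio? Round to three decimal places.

1.040

β_Wren = 0.145 × 52.93% / 16.91% = 0.4539
β_Talbot = 0.267 × 50.27% / 16.91% = 0.7937
β_Durant = 0.513 × 29.46% / 16.91% = 0.8937
β_Harlan = 0.638 × 50.00% / 16.91% = 1.8865
β_P = Σ w_i β_i = 0.29×0.4539 + 0.14×0.7937 + 0.28×0.8937 + 0.29×1.8865 = 1.0401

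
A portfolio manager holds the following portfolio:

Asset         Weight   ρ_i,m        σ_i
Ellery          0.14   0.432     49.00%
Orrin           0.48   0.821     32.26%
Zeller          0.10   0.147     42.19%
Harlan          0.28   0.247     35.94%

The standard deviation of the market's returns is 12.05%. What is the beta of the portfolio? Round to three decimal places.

1.559

β_Ellery = 0.432 × 49.00% / 12.05% = 1.7567
β_Orrin = 0.821 × 32.26% / 12.05% = 2.1980
β_Zeller = 0.147 × 42.19% / 12.05% = 0.5147
β_Harlan = 0.247 × 35.94% / 12.05% = 0.7367
β_P = Σ w_i β_i = 0.14×1.7567 + 0.48×2.1980 + 0.10×0.5147 + 0.28×0.7367 = 1.5587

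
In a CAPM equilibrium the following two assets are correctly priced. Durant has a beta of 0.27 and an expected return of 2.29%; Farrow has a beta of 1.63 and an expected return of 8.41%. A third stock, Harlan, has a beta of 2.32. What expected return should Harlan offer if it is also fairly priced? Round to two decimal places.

MRP (SML slope) = (8.41% − 2.29%) / (1.63 − 0.27) = 6.12% / 1.36 = 4.5000%
R_f (intercept) = 2.29% − 0.27 × 4.5000% = 1.0750%
E(R_Harlan) = R_f + β × MRP = 1.0750% + 2.32 × 4.5000% = 11.52%

11.52%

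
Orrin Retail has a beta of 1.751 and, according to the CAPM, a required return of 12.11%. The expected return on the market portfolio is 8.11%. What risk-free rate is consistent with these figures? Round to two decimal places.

2.78%

E(R) = R_f + β(E(R_m) − R_f) = R_f(1 − β) + β·E(R_m)
12.11% = R_f × (1 − 1.751) + 1.751 × 8.11%
12.11% = R_f × -0.751 + 14.20061%
R_f = (12.11% − 14.20061%) / -0.751 = 2.78%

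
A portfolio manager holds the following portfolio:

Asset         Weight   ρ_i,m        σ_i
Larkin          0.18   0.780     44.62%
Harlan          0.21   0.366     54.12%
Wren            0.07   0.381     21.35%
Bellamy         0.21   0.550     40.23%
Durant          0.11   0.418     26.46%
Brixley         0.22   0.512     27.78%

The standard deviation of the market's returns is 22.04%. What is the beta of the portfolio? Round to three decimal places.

0.907

β_Larkin = 0.780 × 44.62% / 22.04% = 1.5791
β_Harlan = 0.366 × 54.12% / 22.04% = 0.8987
β_Wren = 0.381 × 21.35% / 22.04% = 0.3691
β_Bellamy = 0.550 × 40.23% / 22.04% = 1.0039
β_Durant = 0.418 × 26.46% / 22.04% = 0.5018
β_Brixley = 0.512 × 27.78% / 22.04% = 0.6453
β_P = Σ w_i β_i = 0.18×1.5791 + 0.21×0.8987 + 0.07×0.3691 + 0.21×1.0039 + 0.11×0.5018 + 0.22×0.6453 = 0.9068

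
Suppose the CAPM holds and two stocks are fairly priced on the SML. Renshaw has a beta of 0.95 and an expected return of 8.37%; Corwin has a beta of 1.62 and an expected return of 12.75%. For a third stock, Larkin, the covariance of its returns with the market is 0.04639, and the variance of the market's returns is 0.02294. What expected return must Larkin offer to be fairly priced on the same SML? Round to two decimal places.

MRP = (12.75% − 8.37%) / (1.62 − 0.95) = 6.5373%
R_f = 8.37% − 0.95 × 6.5373% = 2.1596%
β_Larkin = Cov / Var(R_m) = 0.04639 / 0.02294 = 2.0222
E(R_Larkin) = R_f + β × MRP = 2.1596% + 2.0222 × 6.5373% = 15.38%

15.38%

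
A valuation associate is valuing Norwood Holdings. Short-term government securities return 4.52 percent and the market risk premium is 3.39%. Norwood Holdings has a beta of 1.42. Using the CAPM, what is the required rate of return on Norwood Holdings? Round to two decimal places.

E(R) = R_f + β × MRP = 4.52% + 1.42 × 3.39% = 9.33%

9.33%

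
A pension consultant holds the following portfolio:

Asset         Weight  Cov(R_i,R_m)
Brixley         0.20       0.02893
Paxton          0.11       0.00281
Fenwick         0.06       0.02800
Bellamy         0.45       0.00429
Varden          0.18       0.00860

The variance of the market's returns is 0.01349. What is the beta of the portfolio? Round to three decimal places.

β_Brixley = 0.02893 / 0.01349 = 2.1446
β_Paxton = 0.00281 / 0.01349 = 0.2083
β_Fenwick = 0.02800 / 0.01349 = 2.0756
β_Bellamy = 0.00429 / 0.01349 = 0.3180
β_Varden = 0.00860 / 0.01349 = 0.6375
β_P = Σ w_i β_i = 0.20×2.1446 + 0.11×0.2083 + 0.06×2.0756 + 0.45×0.3180 + 0.18×0.6375 = 0.8342

0.834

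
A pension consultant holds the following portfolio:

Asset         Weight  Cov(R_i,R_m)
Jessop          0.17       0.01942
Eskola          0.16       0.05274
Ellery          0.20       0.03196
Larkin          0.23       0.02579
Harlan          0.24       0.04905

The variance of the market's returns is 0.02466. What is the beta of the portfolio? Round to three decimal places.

1.453

β_Jessop = 0.01942 / 0.02466 = 0.7875
β_Eskola = 0.05274 / 0.02466 = 2.1387
β_Ellery = 0.03196 / 0.02466 = 1.2960
β_Larkin = 0.02579 / 0.02466 = 1.0458
β_Harlan = 0.04905 / 0.02466 = 1.9891
β_P = Σ w_i β_i = 0.17×0.7875 + 0.16×2.1387 + 0.20×1.2960 + 0.23×1.0458 + 0.24×1.9891 = 1.4532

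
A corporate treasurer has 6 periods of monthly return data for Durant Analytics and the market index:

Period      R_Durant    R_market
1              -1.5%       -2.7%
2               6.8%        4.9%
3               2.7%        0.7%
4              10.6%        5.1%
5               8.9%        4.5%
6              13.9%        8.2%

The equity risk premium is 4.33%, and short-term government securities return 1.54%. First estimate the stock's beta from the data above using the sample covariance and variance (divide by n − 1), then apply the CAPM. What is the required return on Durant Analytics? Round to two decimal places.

7.67%

Mean R_i = (-1.5 + 6.8 + 2.7 + 10.6 + 8.9 + 13.9) / 6 = 6.9000%
Mean R_m = (-2.7 + 4.9 + 0.7 + 5.1 + 4.5 + 8.2) / 6 = 3.4500%
Σ(R_i − R̄_i)(R_m − R̄_m) = 104.5200  ⇒  Cov = 104.5200 / 5 = 20.9040
Σ(R_m − R̄_m)² = 73.8750  ⇒  Var(R_m) = 73.8750 / 5 = 14.7750
β = Cov / Var(R_m) = 20.9040 / 14.7750 = 1.4148
E(R) = R_f + β × MRP = 1.54% + 1.4148 × 4.33% = 7.67%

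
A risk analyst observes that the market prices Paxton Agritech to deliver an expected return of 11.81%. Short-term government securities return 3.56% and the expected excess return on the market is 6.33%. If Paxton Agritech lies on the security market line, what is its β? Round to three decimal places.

1.303

β = (E(R) − R_f) / MRP = (11.81% − 3.56%) / 6.33% = 8.25% / 6.33% = 1.303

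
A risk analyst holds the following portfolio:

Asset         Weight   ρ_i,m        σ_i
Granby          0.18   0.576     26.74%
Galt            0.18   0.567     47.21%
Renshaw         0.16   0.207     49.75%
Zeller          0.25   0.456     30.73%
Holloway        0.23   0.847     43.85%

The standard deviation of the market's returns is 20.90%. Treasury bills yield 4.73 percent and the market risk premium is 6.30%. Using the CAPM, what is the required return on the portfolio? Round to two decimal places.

β_Granby = 0.576 × 26.74% / 20.90% = 0.7369
β_Galt = 0.567 × 47.21% / 20.90% = 1.2808
β_Renshaw = 0.207 × 49.75% / 20.90% = 0.4927
β_Zeller = 0.456 × 30.73% / 20.90% = 0.6705
β_Holloway = 0.847 × 43.85% / 20.90% = 1.7771
β_P = Σ w_i β_i = 0.18×0.7369 + 0.18×1.2808 + 0.16×0.4927 + 0.25×0.6705 + 0.23×1.7771 = 1.0184
E(R_P) = R_f + β_P × MRP = 4.73% + 1.0184 × 6.30% = 11.15%

11.15%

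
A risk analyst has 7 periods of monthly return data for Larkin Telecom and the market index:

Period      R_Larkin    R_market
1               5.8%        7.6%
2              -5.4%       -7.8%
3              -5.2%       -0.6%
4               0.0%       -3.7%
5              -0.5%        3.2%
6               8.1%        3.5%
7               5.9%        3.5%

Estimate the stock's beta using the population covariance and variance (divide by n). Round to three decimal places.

Mean R_i = (5.8 − 5.4 − 5.2 + 0.0 − 0.5 + 8.1 + 5.9) / 7 = 1.2429%
Mean R_m = (7.6 − 7.8 − 0.6 − 3.7 + 3.2 + 3.5 + 3.5) / 7 = 0.8143%
Σ(R_i − R̄_i)(R_m − R̄_m) = 129.6357  ⇒  Cov = 129.6357 / 7 = 18.5194
Σ(R_m − R̄_m)² = 162.7486  ⇒  Var(R_m) = 162.7486 / 7 = 23.2498
β = Cov / Var(R_m) = 18.5194 / 23.2498 = 0.7965

0.797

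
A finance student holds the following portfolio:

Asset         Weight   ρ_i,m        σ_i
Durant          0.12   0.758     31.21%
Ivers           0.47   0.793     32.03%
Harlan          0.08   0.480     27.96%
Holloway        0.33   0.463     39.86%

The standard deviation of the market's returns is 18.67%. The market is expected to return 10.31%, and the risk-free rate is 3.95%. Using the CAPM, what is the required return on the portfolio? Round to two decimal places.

β_Durant = 0.758 × 31.21% / 18.67% = 1.2671
β_Ivers = 0.793 × 32.03% / 18.67% = 1.3605
β_Harlan = 0.480 × 27.96% / 18.67% = 0.7188
β_Holloway = 0.463 × 39.86% / 18.67% = 0.9885
β_P = Σ w_i β_i = 0.12×1.2671 + 0.47×1.3605 + 0.08×0.7188 + 0.33×0.9885 = 1.1752
MRP = 10.31% − 3.95% = 6.36%
E(R_P) = R_f + β_P × MRP = 3.95% + 1.1752 × 6.36% = 11.42%

11.42%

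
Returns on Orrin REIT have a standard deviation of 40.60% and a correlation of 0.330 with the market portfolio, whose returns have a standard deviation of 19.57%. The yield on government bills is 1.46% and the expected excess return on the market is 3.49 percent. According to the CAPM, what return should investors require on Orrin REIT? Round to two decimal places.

β = ρ × σ_i / σ_m = 0.330 × 40.60% / 19.57% = 0.6846
E(R) = 1.46% + 0.6846 × 3.49% = 3.85%

3.85%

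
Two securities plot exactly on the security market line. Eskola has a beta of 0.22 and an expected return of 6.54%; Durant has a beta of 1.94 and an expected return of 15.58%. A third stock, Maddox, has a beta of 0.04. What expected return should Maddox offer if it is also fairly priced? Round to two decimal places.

5.59%

MRP (SML slope) = (15.58% − 6.54%) / (1.94 − 0.22) = 9.04% / 1.72 = 5.2558%
R_f (intercept) = 6.54% − 0.22 × 5.2558% = 5.3837%
E(R_Maddox) = R_f + β × MRP = 5.3837% + 0.04 × 5.2558% = 5.59%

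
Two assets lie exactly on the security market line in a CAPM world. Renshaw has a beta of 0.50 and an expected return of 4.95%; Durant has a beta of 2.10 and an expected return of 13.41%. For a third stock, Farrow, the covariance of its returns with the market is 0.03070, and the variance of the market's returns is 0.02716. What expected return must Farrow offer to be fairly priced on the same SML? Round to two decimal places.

8.28%

MRP = (13.41% − 4.95%) / (2.10 − 0.50) = 5.2875%
R_f = 4.95% − 0.50 × 5.2875% = 2.3063%
β_Farrow = Cov / Var(R_m) = 0.03070 / 0.02716 = 1.1303
E(R_Farrow) = R_f + β × MRP = 2.3063% + 1.1303 × 5.2875% = 8.28%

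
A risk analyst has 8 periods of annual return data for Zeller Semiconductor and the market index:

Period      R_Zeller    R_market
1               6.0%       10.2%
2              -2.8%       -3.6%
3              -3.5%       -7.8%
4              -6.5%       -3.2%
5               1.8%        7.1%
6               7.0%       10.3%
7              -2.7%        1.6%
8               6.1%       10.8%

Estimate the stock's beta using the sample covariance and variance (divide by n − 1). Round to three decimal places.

0.649

Mean R_i = (6.0 − 2.8 − 3.5 − 6.5 + 1.8 + 7.0 − 2.7 + 6.1) / 8 = 0.6750%
Mean R_m = (10.2 − 3.6 − 7.8 − 3.2 + 7.1 + 10.3 + 1.6 + 10.8) / 8 = 3.1750%
Σ(R_i − R̄_i)(R_m − R̄_m) = 248.6750  ⇒  Cov = 248.6750 / 7 = 35.5250
Σ(R_m − R̄_m)² = 383.1350  ⇒  Var(R_m) = 383.1350 / 7 = 54.7336
β = Cov / Var(R_m) = 35.5250 / 54.7336 = 0.6491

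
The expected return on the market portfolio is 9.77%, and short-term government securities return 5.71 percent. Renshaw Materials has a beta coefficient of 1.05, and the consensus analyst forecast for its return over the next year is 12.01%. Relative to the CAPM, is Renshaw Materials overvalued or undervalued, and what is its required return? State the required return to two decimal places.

MRP = 9.77% − 5.71% = 4.06%
Required return = R_f + β·MRP = 5.71% + 1.05 × 4.06% = 9.97%
Forecast 12.01% > required 9.97% → the stock plots above the SML → undervalued.

Undervalued; required return 9.97%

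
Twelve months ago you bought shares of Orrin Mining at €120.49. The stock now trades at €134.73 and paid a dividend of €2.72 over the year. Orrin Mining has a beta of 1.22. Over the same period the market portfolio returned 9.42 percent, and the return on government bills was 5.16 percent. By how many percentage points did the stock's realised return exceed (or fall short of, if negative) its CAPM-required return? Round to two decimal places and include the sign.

Realised HPR = (P1 + D1 − P0) / P0 = (134.73 + 2.72 − 120.49) / 120.49 = 16.96 / 120.49 = 14.0759%
MRP = 9.42% − 5.16% = 4.26%
CAPM required = R_f + β·MRP = 5.16% + 1.22 × 4.26% = 10.3572%
α = realised − required = 14.0759% − 10.3572% = +3.72%

+3.72%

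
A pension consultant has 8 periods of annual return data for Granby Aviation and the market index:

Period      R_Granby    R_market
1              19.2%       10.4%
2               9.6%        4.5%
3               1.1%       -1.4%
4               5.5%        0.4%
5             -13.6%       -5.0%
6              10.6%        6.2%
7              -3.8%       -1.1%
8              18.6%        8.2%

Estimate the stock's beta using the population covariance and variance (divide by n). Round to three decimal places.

2.007

Mean R_i = (19.2 + 9.6 + 1.1 + 5.5 − 13.6 + 10.6 − 3.8 + 18.6) / 8 = 5.9000%
Mean R_m = (10.4 + 4.5 − 1.4 + 0.4 − 5.0 + 6.2 − 1.1 + 8.2) / 8 = 2.7750%
Σ(R_i − R̄_i)(R_m − R̄_m) = 402.9800  ⇒  Cov = 402.9800 / 8 = 50.3725
Σ(R_m − R̄_m)² = 200.8150  ⇒  Var(R_m) = 200.8150 / 8 = 25.1019
β = Cov / Var(R_m) = 50.3725 / 25.1019 = 2.0067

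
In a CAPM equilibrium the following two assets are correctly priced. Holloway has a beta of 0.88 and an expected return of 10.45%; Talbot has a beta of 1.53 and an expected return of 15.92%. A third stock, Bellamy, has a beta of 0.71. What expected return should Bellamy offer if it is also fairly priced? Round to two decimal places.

MRP (SML slope) = (15.92% − 10.45%) / (1.53 − 0.88) = 5.47% / 0.65 = 8.4154%
R_f (intercept) = 10.45% − 0.88 × 8.4154% = 3.0444%
E(R_Bellamy) = R_f + β × MRP = 3.0444% + 0.71 × 8.4154% = 9.02%

9.02%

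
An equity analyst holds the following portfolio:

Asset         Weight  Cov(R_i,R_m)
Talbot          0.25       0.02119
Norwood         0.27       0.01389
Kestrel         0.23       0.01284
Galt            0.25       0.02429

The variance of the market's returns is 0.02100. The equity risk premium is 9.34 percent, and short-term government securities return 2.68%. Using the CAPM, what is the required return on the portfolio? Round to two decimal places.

β_Talbot = 0.02119 / 0.02100 = 1.0090
β_Norwood = 0.01389 / 0.02100 = 0.6614
β_Kestrel = 0.01284 / 0.02100 = 0.6114
β_Galt = 0.02429 / 0.02100 = 1.1567
β_P = Σ w_i β_i = 0.25×1.0090 + 0.27×0.6614 + 0.23×0.6114 + 0.25×1.1567 = 0.8606
E(R_P) = R_f + β_P × MRP = 2.68% + 0.8606 × 9.34% = 10.72%

10.72%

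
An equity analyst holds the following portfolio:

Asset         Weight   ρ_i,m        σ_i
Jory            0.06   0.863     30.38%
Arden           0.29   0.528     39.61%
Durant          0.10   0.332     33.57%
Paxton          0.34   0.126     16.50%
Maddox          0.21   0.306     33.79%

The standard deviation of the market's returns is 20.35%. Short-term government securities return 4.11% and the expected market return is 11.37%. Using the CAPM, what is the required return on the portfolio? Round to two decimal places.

8.26%

β_Jory = 0.863 × 30.38% / 20.35% = 1.2884
β_Arden = 0.528 × 39.61% / 20.35% = 1.0277
β_Durant = 0.332 × 33.57% / 20.35% = 0.5477
β_Paxton = 0.126 × 16.50% / 20.35% = 0.1022
β_Maddox = 0.306 × 33.79% / 20.35% = 0.5081
β_P = Σ w_i β_i = 0.06×1.2884 + 0.29×1.0277 + 0.10×0.5477 + 0.34×0.1022 + 0.21×0.5081 = 0.5716
MRP = 11.37% − 4.11% = 7.26%
E(R_P) = R_f + β_P × MRP = 4.11% + 0.5716 × 7.26% = 8.26%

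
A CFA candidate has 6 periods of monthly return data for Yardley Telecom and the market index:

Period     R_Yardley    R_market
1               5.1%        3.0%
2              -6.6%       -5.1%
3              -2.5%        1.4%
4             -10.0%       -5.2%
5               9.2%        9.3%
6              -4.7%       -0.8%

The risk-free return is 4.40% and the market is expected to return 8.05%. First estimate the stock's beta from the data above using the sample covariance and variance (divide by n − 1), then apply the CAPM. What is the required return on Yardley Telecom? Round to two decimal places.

9.04%

Mean R_i = (5.1 − 6.6 − 2.5 − 10.0 + 9.2 − 4.7) / 6 = -1.5833%
Mean R_m = (3.0 − 5.1 + 1.4 − 5.2 + 9.3 − 0.8) / 6 = 0.4333%
Σ(R_i − R̄_i)(R_m − R̄_m) = 190.8967  ⇒  Cov = 190.8967 / 5 = 38.1793
Σ(R_m − R̄_m)² = 150.0133  ⇒  Var(R_m) = 150.0133 / 5 = 30.0027
β = Cov / Var(R_m) = 38.1793 / 30.0027 = 1.2725
MRP = 8.05% − 4.40% = 3.65%
E(R) = R_f + β × MRP = 4.40% + 1.2725 × 3.65% = 9.04%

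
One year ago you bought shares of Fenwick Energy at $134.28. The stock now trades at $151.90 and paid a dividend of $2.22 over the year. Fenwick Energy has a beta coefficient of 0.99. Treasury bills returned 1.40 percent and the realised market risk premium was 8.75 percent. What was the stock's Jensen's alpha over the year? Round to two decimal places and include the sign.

Realised HPR = (P1 + D1 − P0) / P0 = (151.90 + 2.22 − 134.28) / 134.28 = 19.84 / 134.28 = 14.7751%
CAPM required = R_f + β·MRP = 1.40% + 0.99 × 8.75% = 10.0625%
α = realised − required = 14.7751% − 10.0625% = +4.71%

+4.71%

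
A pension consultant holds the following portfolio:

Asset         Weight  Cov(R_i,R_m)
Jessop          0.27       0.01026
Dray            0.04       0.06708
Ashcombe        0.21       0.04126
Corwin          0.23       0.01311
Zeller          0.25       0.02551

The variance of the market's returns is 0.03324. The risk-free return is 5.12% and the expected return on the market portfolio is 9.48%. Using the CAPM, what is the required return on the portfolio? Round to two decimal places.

8.20%

β_Jessop = 0.01026 / 0.03324 = 0.3087
β_Dray = 0.06708 / 0.03324 = 2.0181
β_Ashcombe = 0.04126 / 0.03324 = 1.2413
β_Corwin = 0.01311 / 0.03324 = 0.3944
β_Zeller = 0.02551 / 0.03324 = 0.7674
β_P = Σ w_i β_i = 0.27×0.3087 + 0.04×2.0181 + 0.21×1.2413 + 0.23×0.3944 + 0.25×0.7674 = 0.7073
MRP = 9.48% − 5.12% = 4.36%
E(R_P) = R_f + β_P × MRP = 5.12% + 0.7073 × 4.36% = 8.20%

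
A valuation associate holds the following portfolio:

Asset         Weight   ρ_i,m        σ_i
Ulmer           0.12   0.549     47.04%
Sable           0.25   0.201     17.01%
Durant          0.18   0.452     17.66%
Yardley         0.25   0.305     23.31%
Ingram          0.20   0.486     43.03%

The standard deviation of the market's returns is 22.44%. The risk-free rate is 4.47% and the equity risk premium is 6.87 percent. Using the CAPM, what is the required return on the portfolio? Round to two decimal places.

7.94%

β_Ulmer = 0.549 × 47.04% / 22.44% = 1.1508
β_Sable = 0.201 × 17.01% / 22.44% = 0.1524
β_Durant = 0.452 × 17.66% / 22.44% = 0.3557
β_Yardley = 0.305 × 23.31% / 22.44% = 0.3168
β_Ingram = 0.486 × 43.03% / 22.44% = 0.9319
β_P = Σ w_i β_i = 0.12×1.1508 + 0.25×0.1524 + 0.18×0.3557 + 0.25×0.3168 + 0.20×0.9319 = 0.5058
E(R_P) = R_f + β_P × MRP = 4.47% + 0.5058 × 6.87% = 7.94%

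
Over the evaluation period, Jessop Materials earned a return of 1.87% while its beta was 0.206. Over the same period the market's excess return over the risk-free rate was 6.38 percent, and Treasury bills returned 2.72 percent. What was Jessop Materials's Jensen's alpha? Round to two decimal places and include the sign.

CAPM benchmark = R_f + β(R_m − R_f) = 2.72% + 0.206 × 6.38% = 4.03428%
α = actual − benchmark = 1.87% − 4.03428% = -2.16%

-2.16%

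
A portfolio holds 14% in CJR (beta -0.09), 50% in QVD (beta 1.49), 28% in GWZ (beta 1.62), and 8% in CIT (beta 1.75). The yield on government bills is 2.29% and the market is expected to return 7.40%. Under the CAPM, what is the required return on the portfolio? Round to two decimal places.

9.07%

β_P = Σ w_i β_i = 0.14×-0.09 + 0.50×1.49 + 0.28×1.62 + 0.08×1.75 = 1.3260
MRP = 7.40% − 2.29% = 5.11%
E(R_P) = R_f + β_P × MRP = 2.29% + 1.3260 × 5.11% = 9.07%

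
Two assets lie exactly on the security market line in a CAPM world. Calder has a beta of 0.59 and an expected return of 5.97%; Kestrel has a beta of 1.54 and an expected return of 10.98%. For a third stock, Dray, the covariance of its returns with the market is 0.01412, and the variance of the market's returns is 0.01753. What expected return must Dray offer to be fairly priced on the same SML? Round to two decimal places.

MRP = (10.98% − 5.97%) / (1.54 − 0.59) = 5.2737%
R_f = 5.97% − 0.59 × 5.2737% = 2.8585%
β_Dray = Cov / Var(R_m) = 0.01412 / 0.01753 = 0.8055
E(R_Dray) = R_f + β × MRP = 2.8585% + 0.8055 × 5.2737% = 7.11%

7.11%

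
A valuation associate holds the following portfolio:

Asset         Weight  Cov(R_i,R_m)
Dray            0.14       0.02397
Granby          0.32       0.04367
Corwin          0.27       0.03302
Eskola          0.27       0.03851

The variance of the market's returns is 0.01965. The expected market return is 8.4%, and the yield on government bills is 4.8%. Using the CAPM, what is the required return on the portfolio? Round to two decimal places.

β_Dray = 0.02397 / 0.01965 = 1.2198
β_Granby = 0.04367 / 0.01965 = 2.2224
β_Corwin = 0.03302 / 0.01965 = 1.6804
β_Eskola = 0.03851 / 0.01965 = 1.9598
β_P = Σ w_i β_i = 0.14×1.2198 + 0.32×2.2224 + 0.27×1.6804 + 0.27×1.9598 = 1.8648
MRP = 8.4% − 4.8% = 3.60%
E(R_P) = R_f + β_P × MRP = 4.8% + 1.8648 × 3.6% = 11.51%

11.51%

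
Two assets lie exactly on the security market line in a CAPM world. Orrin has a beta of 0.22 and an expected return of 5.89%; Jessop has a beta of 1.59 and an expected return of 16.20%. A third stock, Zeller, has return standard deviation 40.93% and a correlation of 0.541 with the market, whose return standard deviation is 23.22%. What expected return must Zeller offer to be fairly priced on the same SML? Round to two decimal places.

MRP = (16.20% − 5.89%) / (1.59 − 0.22) = 7.5255%
R_f = 5.89% − 0.22 × 7.5255% = 4.2344%
β_Zeller = ρ·σ_i/σ_m = 0.541 × 40.93 / 23.22 = 0.9536
E(R_Zeller) = R_f + β × MRP = 4.2344% + 0.9536 × 7.5255% = 11.41%

11.41%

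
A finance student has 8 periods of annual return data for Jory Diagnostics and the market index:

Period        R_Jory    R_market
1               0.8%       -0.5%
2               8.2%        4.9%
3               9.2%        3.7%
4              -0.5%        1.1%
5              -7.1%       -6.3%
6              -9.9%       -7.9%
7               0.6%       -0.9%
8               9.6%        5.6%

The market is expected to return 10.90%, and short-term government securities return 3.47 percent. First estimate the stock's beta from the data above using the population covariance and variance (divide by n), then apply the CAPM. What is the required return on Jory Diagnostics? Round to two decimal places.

14.17%

Mean R_i = (0.8 + 8.2 + 9.2 − 0.5 − 7.1 − 9.9 + 0.6 + 9.6) / 8 = 1.3625%
Mean R_m = (-0.5 + 4.9 + 3.7 + 1.1 − 6.3 − 7.9 − 0.9 + 5.6) / 8 = -0.0375%
Σ(R_i − R̄_i)(R_m − R̄_m) = 249.8388  ⇒  Cov = 249.8388 / 8 = 31.2299
Σ(R_m − R̄_m)² = 173.4188  ⇒  Var(R_m) = 173.4188 / 8 = 21.6774
β = Cov / Var(R_m) = 31.2299 / 21.6774 = 1.4407
MRP = 10.90% − 3.47% = 7.43%
E(R) = R_f + β × MRP = 3.47% + 1.4407 × 7.43% = 14.17%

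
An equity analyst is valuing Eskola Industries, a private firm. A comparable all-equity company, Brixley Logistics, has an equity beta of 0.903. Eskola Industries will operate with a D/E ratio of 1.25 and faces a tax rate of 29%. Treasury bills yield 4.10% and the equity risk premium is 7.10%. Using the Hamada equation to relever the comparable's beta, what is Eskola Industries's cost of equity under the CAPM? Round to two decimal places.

16.20%

β_L = β_U × [1 + (1 − t)(D/E)] = 0.903 × [1 + (1 − 0.29) × 1.25]
    = 0.903 × [1 + 0.71 × 1.25] = 0.903 × 1.8875 = 1.7044
E(R) = R_f + β_L × MRP = 4.10% + 1.7044 × 7.10% = 16.20%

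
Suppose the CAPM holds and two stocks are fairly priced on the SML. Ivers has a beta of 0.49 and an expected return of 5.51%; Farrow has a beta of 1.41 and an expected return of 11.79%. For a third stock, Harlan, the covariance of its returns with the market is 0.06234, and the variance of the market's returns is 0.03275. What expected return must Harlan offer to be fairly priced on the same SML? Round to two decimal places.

MRP = (11.79% − 5.51%) / (1.41 − 0.49) = 6.8261%
R_f = 5.51% − 0.49 × 6.8261% = 2.1652%
β_Harlan = Cov / Var(R_m) = 0.06234 / 0.03275 = 1.9035
E(R_Harlan) = R_f + β × MRP = 2.1652% + 1.9035 × 6.8261% = 15.16%

15.16%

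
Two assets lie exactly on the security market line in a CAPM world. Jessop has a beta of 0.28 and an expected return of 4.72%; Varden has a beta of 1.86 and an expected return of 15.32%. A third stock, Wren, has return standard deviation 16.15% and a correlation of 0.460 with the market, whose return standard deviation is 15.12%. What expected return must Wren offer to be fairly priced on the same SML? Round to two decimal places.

6.14%

MRP = (15.32% − 4.72%) / (1.86 − 0.28) = 6.7089%
R_f = 4.72% − 0.28 × 6.7089% = 2.8415%
β_Wren = ρ·σ_i/σ_m = 0.460 × 16.15 / 15.12 = 0.4913
E(R_Wren) = R_f + β × MRP = 2.8415% + 0.4913 × 6.7089% = 6.14%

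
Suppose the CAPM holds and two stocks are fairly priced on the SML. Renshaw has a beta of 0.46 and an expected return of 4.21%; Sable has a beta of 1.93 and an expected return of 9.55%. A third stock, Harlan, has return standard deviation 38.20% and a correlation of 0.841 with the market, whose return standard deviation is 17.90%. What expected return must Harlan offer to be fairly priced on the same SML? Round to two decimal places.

MRP = (9.55% − 4.21%) / (1.93 − 0.46) = 3.6327%
R_f = 4.21% − 0.46 × 3.6327% = 2.5390%
β_Harlan = ρ·σ_i/σ_m = 0.841 × 38.20 / 17.90 = 1.7948
E(R_Harlan) = R_f + β × MRP = 2.5390% + 1.7948 × 3.6327% = 9.06%

9.06%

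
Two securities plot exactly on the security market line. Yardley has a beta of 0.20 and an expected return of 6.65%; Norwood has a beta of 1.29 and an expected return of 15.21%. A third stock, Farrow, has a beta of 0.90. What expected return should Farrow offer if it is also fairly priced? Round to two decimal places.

MRP (SML slope) = (15.21% − 6.65%) / (1.29 − 0.20) = 8.56% / 1.09 = 7.8532%
R_f (intercept) = 6.65% − 0.20 × 7.8532% = 5.0794%
E(R_Farrow) = R_f + β × MRP = 5.0794% + 0.90 × 7.8532% = 12.15%

12.15%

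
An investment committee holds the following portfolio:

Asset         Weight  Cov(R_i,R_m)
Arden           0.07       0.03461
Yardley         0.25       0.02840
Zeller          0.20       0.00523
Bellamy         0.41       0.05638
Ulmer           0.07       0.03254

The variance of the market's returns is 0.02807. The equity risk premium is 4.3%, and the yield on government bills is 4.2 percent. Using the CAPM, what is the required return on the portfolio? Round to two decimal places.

β_Arden = 0.03461 / 0.02807 = 1.2330
β_Yardley = 0.02840 / 0.02807 = 1.0118
β_Zeller = 0.00523 / 0.02807 = 0.1863
β_Bellamy = 0.05638 / 0.02807 = 2.0086
β_Ulmer = 0.03254 / 0.02807 = 1.1592
β_P = Σ w_i β_i = 0.07×1.2330 + 0.25×1.0118 + 0.20×0.1863 + 0.41×2.0086 + 0.07×1.1592 = 1.2812
E(R_P) = R_f + β_P × MRP = 4.2% + 1.2812 × 4.3% = 9.71%

9.71%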